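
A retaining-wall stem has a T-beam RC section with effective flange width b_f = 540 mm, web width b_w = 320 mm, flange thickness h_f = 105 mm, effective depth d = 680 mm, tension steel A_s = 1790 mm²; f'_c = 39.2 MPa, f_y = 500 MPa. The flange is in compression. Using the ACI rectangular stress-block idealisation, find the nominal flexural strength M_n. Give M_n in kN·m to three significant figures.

Tension: T = A_s f_y = 1790 × 500 = 895000 N.
Try a within the flange: a = T/(0.85 f'_c b_f) = 895000/(0.85 × 39.2 × 540) = 49.74 mm.
Since a = 49.74 ≤ h_f = 105 mm, the stress block lies entirely in the flange; analyse as a rectangular beam of width b_f.
M_n = T(d − a/2) = 895000 × (680 − 24.87) = 586.34 × 10⁶ N·mm.
M_n = 586.34 kN·m.

M_n ≈ 586 kN·m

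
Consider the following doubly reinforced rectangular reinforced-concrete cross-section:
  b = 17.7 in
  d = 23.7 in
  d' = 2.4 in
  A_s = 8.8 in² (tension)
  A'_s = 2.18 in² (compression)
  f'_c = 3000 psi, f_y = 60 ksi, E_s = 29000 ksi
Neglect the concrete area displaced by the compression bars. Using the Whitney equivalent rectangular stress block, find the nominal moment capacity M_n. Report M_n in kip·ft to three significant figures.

M_n ≈ 871 kip·ft

Assume both steels yield.
a = (A_s − A'_s) f_y/(0.85 f'_c b) = (8.8 − 2.18) × 60/(0.85 × 3 × 17.7) = 8.800 in.
c = a/β₁ = 8.800/0.85 = 10.353 in; ε'_s = 0.003(c − d')/c = 0.0023 ≥ ε_y = 0.0021, so the compression steel yields.
M_n = (A_s − A'_s) f_y (d − a/2) + A'_s f_y (d − d') = 397.2 × (23.7 − 4.4) + 130.8 × (23.7 − 2.4) = 7666.0 + 2786.0 = 10452.0 kip·in = 10452.0/12 = 871.00 kip·ft.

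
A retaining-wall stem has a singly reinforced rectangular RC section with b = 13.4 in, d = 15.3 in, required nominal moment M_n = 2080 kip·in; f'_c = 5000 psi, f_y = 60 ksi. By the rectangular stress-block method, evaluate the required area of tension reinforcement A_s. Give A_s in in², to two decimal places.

A_s ≈ 2.48 in²

From M_n = 0.85 f'_c a b (d − a/2):
a = d − √(d² − 2M_n/(0.85 f'_c b)) = 15.3 − √(15.3² − 2 × 2080/(0.85 × 5 × 13.4)) = 2.610 in.
A_s = 0.85 f'_c a b / f_y = 0.85 × 5 × 2.610 × 13.4 / 60 = 2.477 in².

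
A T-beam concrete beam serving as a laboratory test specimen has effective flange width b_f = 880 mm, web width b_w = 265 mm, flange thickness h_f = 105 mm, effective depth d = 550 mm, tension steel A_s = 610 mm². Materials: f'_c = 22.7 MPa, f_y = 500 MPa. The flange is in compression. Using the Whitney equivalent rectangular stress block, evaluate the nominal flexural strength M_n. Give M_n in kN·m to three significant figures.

Tension: T = A_s f_y = 610 × 500 = 305000 N.
Try a within the flange: a = T/(0.85 f'_c b_f) = 305000/(0.85 × 22.7 × 880) = 17.96 mm.
Since a = 17.96 ≤ h_f = 105 mm, the stress block lies entirely in the flange; analyse as a rectangular beam of width b_f.
M_n = T(d − a/2) = 305000 × (550 − 8.98) = 165.01 × 10⁶ N·mm.
M_n = 165.01 kN·m.

M_n ≈ 165 kN·m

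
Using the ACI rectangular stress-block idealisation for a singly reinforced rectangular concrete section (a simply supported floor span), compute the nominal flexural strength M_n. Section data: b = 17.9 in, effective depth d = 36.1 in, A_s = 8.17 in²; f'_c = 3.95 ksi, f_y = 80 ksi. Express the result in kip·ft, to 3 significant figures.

M_n ≈ 1670 kip·ft

T = A_s f_y = 8.17 × 80 = 653.6 kips.
a = T/(0.85 f'_c b) = 653.6/(0.85 × 3.95 × 17.9) = 10.875 in.
M_n = T(d − a/2) = 653.6 × (36.1 − 5.4375) = 20041.0 kip·in = 20041.0/12 = 1670.08 kip·ft.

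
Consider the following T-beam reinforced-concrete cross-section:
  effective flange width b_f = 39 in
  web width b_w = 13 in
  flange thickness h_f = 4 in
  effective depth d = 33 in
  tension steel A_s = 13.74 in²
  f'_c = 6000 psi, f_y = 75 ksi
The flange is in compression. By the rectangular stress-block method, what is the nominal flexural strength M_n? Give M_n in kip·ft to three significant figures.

Tension: T = A_s f_y = 13.74 × 75 = 1030.5 kips.
Try a within the flange: a = T/(0.85 f'_c b_f) = 1030.5/(0.85 × 6 × 39) = 5.181 in.
a = 5.181 > h_f = 4 in: the block extends into the web. Split into flange-overhang and web parts.
C_f = 0.85 f'_c (b_f − b_w) h_f = 0.85 × 6 × (39 − 13) × 4 = 530.4 kips.
Remaining web compression depth: a_w = (T − C_f)/(0.85 f'_c b_w) = (1030.5 − 530.4)/(0.85 × 6 × 13) = 7.543 in.
M_n = C_f(d − h_f/2) + (T − C_f)(d − a_w/2) = 530.4 × (33 − 2) + 500.1 × (33 − 3.7715) = 16442.4 + 14617.2 = 31059.6 kip·in.
M_n = 31059.6/12 = 2588.30 kip·ft.

M_n ≈ 2590 kip·ft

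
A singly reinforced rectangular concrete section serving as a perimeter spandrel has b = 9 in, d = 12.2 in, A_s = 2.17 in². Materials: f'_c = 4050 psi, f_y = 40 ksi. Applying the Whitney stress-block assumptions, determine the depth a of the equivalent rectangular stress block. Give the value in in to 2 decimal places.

T = A_s f_y = 2.17 × 40 = 86.8 kips.
a = T/(0.85 f'_c b) = 86.8/(0.85 × 4.05 × 9) = 2.80 in.

a ≈ 2.80 in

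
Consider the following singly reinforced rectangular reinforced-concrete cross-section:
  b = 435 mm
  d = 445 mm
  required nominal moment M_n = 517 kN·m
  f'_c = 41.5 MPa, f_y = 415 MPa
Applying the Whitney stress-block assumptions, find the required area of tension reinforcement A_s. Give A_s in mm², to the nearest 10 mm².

A_s ≈ 3090 mm²

With M_n = 0.85 f'_c a b (d − a/2), solve the quadratic for a:
a = d − √(d² − 2M_n/(0.85 f'_c b)) = 445 − √(445² − 2 × 517×10⁶/(0.85 × 41.5 × 435)) = 83.56 mm.
A_s = 0.85 f'_c a b / f_y = 0.85 × 41.5 × 83.56 × 435 / 415 = 3089.6 mm².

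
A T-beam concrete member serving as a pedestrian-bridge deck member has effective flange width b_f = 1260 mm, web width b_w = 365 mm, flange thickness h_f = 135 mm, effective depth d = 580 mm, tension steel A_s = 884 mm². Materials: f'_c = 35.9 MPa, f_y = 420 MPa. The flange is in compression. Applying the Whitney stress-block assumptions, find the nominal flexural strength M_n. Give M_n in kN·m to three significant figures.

M_n ≈ 214 kN·m

Tension: T = A_s f_y = 884 × 420 = 371280 N.
Try a within the flange: a = T/(0.85 f'_c b_f) = 371280/(0.85 × 35.9 × 1260) = 9.66 mm.
Since a = 9.66 ≤ h_f = 135 mm, the stress block lies entirely in the flange; analyse as a rectangular beam of width b_f.
M_n = T(d − a/2) = 371280 × (580 − 4.83) = 213.55 × 10⁶ N·mm.
M_n = 213.55 kN·m.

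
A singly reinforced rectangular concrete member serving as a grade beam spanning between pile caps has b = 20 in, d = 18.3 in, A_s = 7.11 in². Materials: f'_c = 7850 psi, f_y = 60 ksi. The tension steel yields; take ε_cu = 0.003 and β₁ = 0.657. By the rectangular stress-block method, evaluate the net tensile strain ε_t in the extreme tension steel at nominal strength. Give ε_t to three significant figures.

a = A_s f_y/(0.85 f'_c b) = 3.197 in.
β₁ = 0.657, so c = a/β₁ = 3.197/0.657 = 4.866 in.
From the linear strain diagram with ε_cu = 0.003: ε_t = 0.003 (d − c)/c = 0.003 × (18.3 − 4.866)/4.866 = 0.00828.
Since ε_t ≥ 0.005, the section is tension-controlled.

ε_t ≈ 0.00828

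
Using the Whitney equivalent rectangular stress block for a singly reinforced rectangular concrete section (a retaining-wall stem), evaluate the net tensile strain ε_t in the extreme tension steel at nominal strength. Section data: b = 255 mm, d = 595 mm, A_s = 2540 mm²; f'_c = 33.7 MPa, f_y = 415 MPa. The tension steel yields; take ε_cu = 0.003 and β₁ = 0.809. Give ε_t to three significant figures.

a = A_s f_y/(0.85 f'_c b) = 144.31 mm.
β₁ = 0.809, so c = a/β₁ = 144.31/0.809 = 178.38 mm.
From the linear strain diagram with ε_cu = 0.003: ε_t = 0.003 (d − c)/c = 0.003 × (595 − 178.38)/178.38 = 0.00701.
Since ε_t ≥ 0.005, the section is tension-controlled.

ε_t ≈ 0.00701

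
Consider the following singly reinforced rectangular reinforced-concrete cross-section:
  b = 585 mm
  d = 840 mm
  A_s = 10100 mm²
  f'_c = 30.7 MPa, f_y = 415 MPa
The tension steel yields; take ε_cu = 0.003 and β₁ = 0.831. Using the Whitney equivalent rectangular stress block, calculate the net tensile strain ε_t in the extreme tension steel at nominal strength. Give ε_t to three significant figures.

ε_t ≈ 0.00463

a = A_s f_y/(0.85 f'_c b) = 274.57 mm.
β₁ = 0.831, so c = a/β₁ = 274.57/0.831 = 330.41 mm.
From the linear strain diagram with ε_cu = 0.003: ε_t = 0.003 (d − c)/c = 0.003 × (840 − 330.41)/330.41 = 0.00463.
ε_t is between 0.004 and 0.005 — transition zone.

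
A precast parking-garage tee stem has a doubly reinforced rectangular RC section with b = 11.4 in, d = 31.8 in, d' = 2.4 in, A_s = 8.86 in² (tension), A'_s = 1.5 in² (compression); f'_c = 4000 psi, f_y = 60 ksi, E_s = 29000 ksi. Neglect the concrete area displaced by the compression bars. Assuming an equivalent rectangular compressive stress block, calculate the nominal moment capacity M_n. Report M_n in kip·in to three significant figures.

Assume both steels yield.
a = (A_s − A'_s) f_y/(0.85 f'_c b) = (8.86 − 1.5) × 60/(0.85 × 4 × 11.4) = 11.393 in.
c = a/β₁ = 11.393/0.85 = 13.404 in; ε'_s = 0.003(c − d')/c = 0.0025 ≥ ε_y = 0.0021, so the compression steel yields.
M_n = (A_s − A'_s) f_y (d − a/2) + A'_s f_y (d − d') = 441.6 × (31.8 − 5.6965) + 90 × (31.8 − 2.4) = 11527.3 + 2646.0 = 14173.3 kip·in.

M_n ≈ 14200 kip·in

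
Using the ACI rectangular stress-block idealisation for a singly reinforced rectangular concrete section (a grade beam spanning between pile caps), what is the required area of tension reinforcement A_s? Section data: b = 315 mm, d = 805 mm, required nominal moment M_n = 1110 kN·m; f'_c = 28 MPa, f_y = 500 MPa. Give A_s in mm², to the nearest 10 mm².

With M_n = 0.85 f'_c a b (d − a/2), solve the quadratic for a:
a = d − √(d² − 2M_n/(0.85 f'_c b)) = 805 − √(805² − 2 × 1110×10⁶/(0.85 × 28 × 315)) = 211.78 mm.
A_s = 0.85 f'_c a b / f_y = 0.85 × 28 × 211.78 × 315 / 500 = 3175.4 mm².

A_s ≈ 3180 mm²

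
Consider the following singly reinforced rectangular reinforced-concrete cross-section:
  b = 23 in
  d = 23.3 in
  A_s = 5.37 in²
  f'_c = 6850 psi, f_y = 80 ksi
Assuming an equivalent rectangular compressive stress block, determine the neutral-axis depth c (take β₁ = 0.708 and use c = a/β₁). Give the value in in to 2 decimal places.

T = A_s f_y = 5.37 × 80 = 429.6 kips.
a = T/(0.85 f'_c b) = 429.6/(0.85 × 6.85 × 23) = 3.2079 in.
With β₁ = 0.708, c = a/β₁ = 3.2079/0.708 = 4.53 in.

c ≈ 4.53 in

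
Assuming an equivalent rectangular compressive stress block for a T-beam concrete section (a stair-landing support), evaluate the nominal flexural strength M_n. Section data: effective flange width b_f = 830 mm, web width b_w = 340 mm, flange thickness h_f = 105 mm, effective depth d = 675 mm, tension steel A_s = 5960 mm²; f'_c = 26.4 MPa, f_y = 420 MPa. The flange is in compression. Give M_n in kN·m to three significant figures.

Tension: T = A_s f_y = 5960 × 420 = 2503200 N.
Try a within the flange: a = T/(0.85 f'_c b_f) = 2503200/(0.85 × 26.4 × 830) = 134.40 mm.
a = 134.40 > h_f = 105 mm: the block extends into the web. Split into flange-overhang and web parts.
C_f = 0.85 f'_c (b_f − b_w) h_f = 0.85 × 26.4 × (830 − 340) × 105 = 1154538 N.
Remaining web compression depth: a_w = (T − C_f)/(0.85 f'_c b_w) = (2503200 − 1154538)/(0.85 × 26.4 × 340) = 176.77 mm.
M_n = C_f(d − h_f/2) + (T − C_f)(d − a_w/2) = 1154538 × (675 − 52.5) + 1348662 × (675 − 88.385) = 718.70 + 791.15 = 1509.85 × 10⁶ N·mm.
M_n = 1509.85 kN·m.

M_n ≈ 1510 kN·m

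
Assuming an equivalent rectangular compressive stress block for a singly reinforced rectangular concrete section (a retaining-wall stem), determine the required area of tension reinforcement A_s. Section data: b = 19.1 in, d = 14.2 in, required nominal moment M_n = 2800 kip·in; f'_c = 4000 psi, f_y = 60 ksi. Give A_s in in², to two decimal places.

From M_n = 0.85 f'_c a b (d − a/2):
a = d − √(d² − 2M_n/(0.85 f'_c b)) = 14.2 − √(14.2² − 2 × 2800/(0.85 × 4 × 19.1)) = 3.457 in.
A_s = 0.85 f'_c a b / f_y = 0.85 × 4 × 3.457 × 19.1 / 60 = 3.742 in².

A_s ≈ 3.74 in²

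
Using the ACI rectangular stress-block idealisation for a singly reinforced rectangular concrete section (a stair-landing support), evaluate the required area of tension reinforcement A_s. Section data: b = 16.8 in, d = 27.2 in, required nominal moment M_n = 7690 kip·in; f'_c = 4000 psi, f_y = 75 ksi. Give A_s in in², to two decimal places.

From M_n = 0.85 f'_c a b (d − a/2):
a = d − √(d² − 2M_n/(0.85 f'_c b)) = 27.2 − √(27.2² − 2 × 7690/(0.85 × 4 × 16.8)) = 5.507 in.
A_s = 0.85 f'_c a b / f_y = 0.85 × 4 × 5.507 × 16.8 / 75 = 4.194 in².

A_s ≈ 4.19 in²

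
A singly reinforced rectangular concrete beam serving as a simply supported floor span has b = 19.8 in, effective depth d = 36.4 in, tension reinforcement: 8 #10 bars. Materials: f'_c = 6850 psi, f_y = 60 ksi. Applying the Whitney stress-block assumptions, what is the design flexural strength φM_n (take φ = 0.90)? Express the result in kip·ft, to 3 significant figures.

φM_n ≈ 1540 kip·ft

A_s = 8 × 1.27 = 10.16 in².
T = A_s f_y = 10.16 × 60 = 609.6 kips.
a = T/(0.85 f'_c b) = 609.6/(0.85 × 6.85 × 19.8) = 5.288 in.
M_n = T(d − a/2) = 609.6 × (36.4 − 2.644) = 20577.7 kip·in = 20577.7/12 = 1714.81 kip·ft.
φM_n = 0.90 × 1714.81 = 1543.33 kip·ft.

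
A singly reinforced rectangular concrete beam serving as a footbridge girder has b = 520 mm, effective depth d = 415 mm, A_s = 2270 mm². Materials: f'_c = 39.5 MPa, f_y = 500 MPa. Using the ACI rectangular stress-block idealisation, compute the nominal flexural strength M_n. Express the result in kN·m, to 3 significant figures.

T = A_s f_y = 2270 × 500 = 1135000 N = 1135 kN.
From C = T: a = T/(0.85 f'_c b) = 1135000/(0.85 × 39.5 × 520) = 65.01 mm.
M_n = T(d − a/2) = 1135 kN × (415 − 32.505) mm = 434.13 kN·m.

M_n ≈ 434 kN·m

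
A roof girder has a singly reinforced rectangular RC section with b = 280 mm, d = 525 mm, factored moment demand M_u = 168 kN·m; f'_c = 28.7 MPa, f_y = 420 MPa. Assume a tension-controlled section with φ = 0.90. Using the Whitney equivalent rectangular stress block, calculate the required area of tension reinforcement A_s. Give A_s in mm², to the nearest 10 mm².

A_s ≈ 890 mm²

M_n = M_u/φ = 168/0.90 = 186.667 kN·m.
With M_n = 0.85 f'_c a b (d − a/2), solve the quadratic for a:
a = d − √(d² − 2M_n/(0.85 f'_c b)) = 525 − √(525² − 2 × 186.667×10⁶/(0.85 × 28.7 × 280)) = 54.93 mm.
A_s = 0.85 f'_c a b / f_y = 0.85 × 28.7 × 54.93 × 280 / 420 = 893.3 mm².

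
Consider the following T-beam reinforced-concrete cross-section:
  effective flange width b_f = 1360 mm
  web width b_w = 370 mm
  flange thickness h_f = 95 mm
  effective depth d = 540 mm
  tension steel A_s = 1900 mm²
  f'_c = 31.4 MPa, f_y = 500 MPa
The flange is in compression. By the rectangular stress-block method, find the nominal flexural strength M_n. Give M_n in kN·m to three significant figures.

Tension: T = A_s f_y = 1900 × 500 = 950000 N.
Try a within the flange: a = T/(0.85 f'_c b_f) = 950000/(0.85 × 31.4 × 1360) = 26.17 mm.
Since a = 26.17 ≤ h_f = 95 mm, the stress block lies entirely in the flange; analyse as a rectangular beam of width b_f.
M_n = T(d − a/2) = 950000 × (540 − 13.085) = 500.57 × 10⁶ N·mm.
M_n = 500.57 kN·m.

M_n ≈ 501 kN·m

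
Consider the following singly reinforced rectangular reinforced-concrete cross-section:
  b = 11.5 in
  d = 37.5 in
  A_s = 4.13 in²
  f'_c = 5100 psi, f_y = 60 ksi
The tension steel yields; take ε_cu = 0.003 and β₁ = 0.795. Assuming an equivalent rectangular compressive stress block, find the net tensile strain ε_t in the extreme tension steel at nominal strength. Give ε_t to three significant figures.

a = A_s f_y/(0.85 f'_c b) = 4.971 in.
β₁ = 0.795, so c = a/β₁ = 4.971/0.795 = 6.253 in.
From the linear strain diagram with ε_cu = 0.003: ε_t = 0.003 (d − c)/c = 0.003 × (37.5 − 6.253)/6.253 = 0.0150.
Since ε_t ≥ 0.005, the section is tension-controlled.

ε_t ≈ 0.0150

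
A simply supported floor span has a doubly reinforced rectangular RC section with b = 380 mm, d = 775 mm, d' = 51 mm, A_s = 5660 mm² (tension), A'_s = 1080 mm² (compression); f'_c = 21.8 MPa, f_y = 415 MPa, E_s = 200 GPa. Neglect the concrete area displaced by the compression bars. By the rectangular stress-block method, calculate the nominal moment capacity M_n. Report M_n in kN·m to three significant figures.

M_n ≈ 1540 kN·m

Assume both tension and compression steel yield.
Net tension couple steel: A_s − A'_s = 4580 mm².
a = (A_s − A'_s) f_y / (0.85 f'_c b) = 1900700/(0.85 × 21.8 × 380) = 269.93 mm.
c = a/β₁ = 269.93/0.85 = 317.56 mm; ε'_s = 0.003(c − d')/c = 0.0025 ≥ f_y/E_s = 0.0021, so compression steel does yield.
M_n = (A_s − A'_s) f_y (d − a/2) + A'_s f_y (d − d') = [1900700 × (775 − 134.965) + 448200 × (775 − 51)] × 10⁻⁶ = 1216.51 + 324.50 = 1541.01 kN·m.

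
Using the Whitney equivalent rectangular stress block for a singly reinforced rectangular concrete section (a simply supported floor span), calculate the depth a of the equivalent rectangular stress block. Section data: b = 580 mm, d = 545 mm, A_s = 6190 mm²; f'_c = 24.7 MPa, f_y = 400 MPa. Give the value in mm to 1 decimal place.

a ≈ 203.3 mm

T = A_s f_y = 6190 × 400 = 2476000 N = 2476 kN.
Setting C = 0.85 f'_c a b equal to T: a = 2476000/(0.85 × 24.7 × 580) = 203.3 mm.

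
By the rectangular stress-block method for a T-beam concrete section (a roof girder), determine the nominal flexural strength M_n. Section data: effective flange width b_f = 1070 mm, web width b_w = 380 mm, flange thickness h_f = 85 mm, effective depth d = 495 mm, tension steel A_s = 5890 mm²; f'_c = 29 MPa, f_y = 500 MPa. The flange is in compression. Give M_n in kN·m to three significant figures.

M_n ≈ 1280 kN·m

Tension: T = A_s f_y = 5890 × 500 = 2945000 N.
Try a within the flange: a = T/(0.85 f'_c b_f) = 2945000/(0.85 × 29 × 1070) = 111.66 mm.
a = 111.66 > h_f = 85 mm: the block extends into the web. Split into flange-overhang and web parts.
C_f = 0.85 f'_c (b_f − b_w) h_f = 0.85 × 29 × (1070 − 380) × 85 = 1445723 N.
Remaining web compression depth: a_w = (T − C_f)/(0.85 f'_c b_w) = (2945000 − 1445723)/(0.85 × 29 × 380) = 160.06 mm.
M_n = C_f(d − h_f/2) + (T − C_f)(d − a_w/2) = 1445723 × (495 − 42.5) + 1499277 × (495 − 80.03) = 654.19 + 622.15 = 1276.34 × 10⁶ N·mm.
M_n = 1276.34 kN·m.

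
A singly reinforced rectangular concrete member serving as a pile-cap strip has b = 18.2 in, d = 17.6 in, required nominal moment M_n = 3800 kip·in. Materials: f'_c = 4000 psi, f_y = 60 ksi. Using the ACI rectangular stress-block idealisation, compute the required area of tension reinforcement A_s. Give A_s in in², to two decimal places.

A_s ≈ 4.05 in²

From M_n = 0.85 f'_c a b (d − a/2):
a = d − √(d² − 2M_n/(0.85 f'_c b)) = 17.6 − √(17.6² − 2 × 3800/(0.85 × 4 × 18.2)) = 3.927 in.
A_s = 0.85 f'_c a b / f_y = 0.85 × 4 × 3.927 × 18.2 / 60 = 4.050 in².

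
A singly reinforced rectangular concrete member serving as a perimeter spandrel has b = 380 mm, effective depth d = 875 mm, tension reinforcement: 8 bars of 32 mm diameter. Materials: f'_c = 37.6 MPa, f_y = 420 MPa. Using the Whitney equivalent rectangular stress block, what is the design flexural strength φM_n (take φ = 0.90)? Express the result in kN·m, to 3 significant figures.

φM_n ≈ 1860 kN·m

A_s = 8 × 804 = 6432 mm².
T = A_s f_y = 6432 × 420 = 2701440 N = 2701.44 kN.
From C = T: a = T/(0.85 f'_c b) = 2701440/(0.85 × 37.6 × 380) = 222.44 mm.
M_n = T(d − a/2) = 2701.44 kN × (875 − 111.22) mm = 2063.31 kN·m.
φM_n = 0.90 × 2063.31 = 1856.98 kN·m.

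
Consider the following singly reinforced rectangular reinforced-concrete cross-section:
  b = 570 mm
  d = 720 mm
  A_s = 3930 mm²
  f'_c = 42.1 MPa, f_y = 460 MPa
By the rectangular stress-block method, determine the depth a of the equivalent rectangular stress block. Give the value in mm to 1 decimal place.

T = A_s f_y = 3930 × 460 = 1807800 N = 1807.8 kN.
Setting C = 0.85 f'_c a b equal to T: a = 1807800/(0.85 × 42.1 × 570) = 88.6 mm.

a ≈ 88.6 mm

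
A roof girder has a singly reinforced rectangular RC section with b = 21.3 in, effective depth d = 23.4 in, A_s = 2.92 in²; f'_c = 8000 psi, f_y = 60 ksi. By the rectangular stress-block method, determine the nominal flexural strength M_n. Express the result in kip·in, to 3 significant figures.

T = A_s f_y = 2.92 × 60 = 175.2 kips.
a = T/(0.85 f'_c b) = 175.2/(0.85 × 8 × 21.3) = 1.210 in.
M_n = T(d − a/2) = 175.2 × (23.4 − 0.605) = 3993.7 kip·in.

M_n ≈ 3990 kip·in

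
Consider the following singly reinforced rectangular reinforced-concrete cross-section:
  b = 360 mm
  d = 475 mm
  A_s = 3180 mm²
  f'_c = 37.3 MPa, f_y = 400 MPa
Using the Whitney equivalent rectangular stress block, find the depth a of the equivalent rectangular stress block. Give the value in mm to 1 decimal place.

a ≈ 111.4 mm

T = A_s f_y = 3180 × 400 = 1272000 N = 1272 kN.
Setting C = 0.85 f'_c a b equal to T: a = 1272000/(0.85 × 37.3 × 360) = 111.4 mm.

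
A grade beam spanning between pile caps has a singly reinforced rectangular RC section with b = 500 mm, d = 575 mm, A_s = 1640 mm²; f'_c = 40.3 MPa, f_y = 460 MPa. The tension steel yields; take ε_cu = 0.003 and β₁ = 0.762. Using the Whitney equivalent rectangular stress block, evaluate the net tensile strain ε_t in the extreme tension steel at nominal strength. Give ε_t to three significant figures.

ε_t ≈ 0.0268

a = A_s f_y/(0.85 f'_c b) = 44.05 mm.
β₁ = 0.762, so c = a/β₁ = 44.05/0.762 = 57.81 mm.
From the linear strain diagram with ε_cu = 0.003: ε_t = 0.003 (d − c)/c = 0.003 × (575 − 57.81)/57.81 = 0.0268.
Since ε_t ≥ 0.005, the section is tension-controlled.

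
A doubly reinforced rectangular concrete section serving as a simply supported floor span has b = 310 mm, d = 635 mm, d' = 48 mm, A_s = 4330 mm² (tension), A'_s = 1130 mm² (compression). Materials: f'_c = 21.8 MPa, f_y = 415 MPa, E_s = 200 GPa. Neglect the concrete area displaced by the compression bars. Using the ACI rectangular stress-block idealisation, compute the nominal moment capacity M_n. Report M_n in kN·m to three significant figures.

M_n ≈ 965 kN·m

Assume both tension and compression steel yield.
Net tension couple steel: A_s − A'_s = 3200 mm².
a = (A_s − A'_s) f_y / (0.85 f'_c b) = 1328000/(0.85 × 21.8 × 310) = 231.19 mm.
c = a/β₁ = 231.19/0.85 = 271.99 mm; ε'_s = 0.003(c − d')/c = 0.0025 ≥ f_y/E_s = 0.0021, so compression steel does yield.
M_n = (A_s − A'_s) f_y (d − a/2) + A'_s f_y (d − d') = [1328000 × (635 − 115.595) + 468950 × (635 − 48)] × 10⁻⁶ = 689.77 + 275.27 = 965.04 kN·m.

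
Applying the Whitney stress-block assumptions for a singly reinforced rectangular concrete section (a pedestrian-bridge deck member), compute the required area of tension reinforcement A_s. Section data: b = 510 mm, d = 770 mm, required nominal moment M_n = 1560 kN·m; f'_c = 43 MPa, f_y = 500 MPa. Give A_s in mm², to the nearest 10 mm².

With M_n = 0.85 f'_c a b (d − a/2), solve the quadratic for a:
a = d − √(d² − 2M_n/(0.85 f'_c b)) = 770 − √(770² − 2 × 1560×10⁶/(0.85 × 43 × 510)) = 117.68 mm.
A_s = 0.85 f'_c a b / f_y = 0.85 × 43 × 117.68 × 510 / 500 = 4387.2 mm².

A_s ≈ 4390 mm²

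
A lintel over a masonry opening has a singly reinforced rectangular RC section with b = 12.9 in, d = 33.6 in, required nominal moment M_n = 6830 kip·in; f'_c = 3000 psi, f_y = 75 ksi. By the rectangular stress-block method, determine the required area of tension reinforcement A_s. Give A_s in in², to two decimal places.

A_s ≈ 3.02 in²

From M_n = 0.85 f'_c a b (d − a/2):
a = d − √(d² − 2M_n/(0.85 f'_c b)) = 33.6 − √(33.6² − 2 × 6830/(0.85 × 3 × 12.9)) = 6.885 in.
A_s = 0.85 f'_c a b / f_y = 0.85 × 3 × 6.885 × 12.9 / 75 = 3.020 in².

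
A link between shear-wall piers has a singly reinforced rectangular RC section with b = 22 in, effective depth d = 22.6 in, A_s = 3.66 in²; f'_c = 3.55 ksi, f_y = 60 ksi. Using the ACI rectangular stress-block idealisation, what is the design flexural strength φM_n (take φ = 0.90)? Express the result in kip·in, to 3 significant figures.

φM_n ≈ 4140 kip·in

T = A_s f_y = 3.66 × 60 = 219.6 kips.
a = T/(0.85 f'_c b) = 219.6/(0.85 × 3.55 × 22) = 3.308 in.
M_n = T(d − a/2) = 219.6 × (22.6 − 1.654) = 4599.7 kip·in.
φM_n = 0.90 × 4599.7 = 4139.7 kip·in.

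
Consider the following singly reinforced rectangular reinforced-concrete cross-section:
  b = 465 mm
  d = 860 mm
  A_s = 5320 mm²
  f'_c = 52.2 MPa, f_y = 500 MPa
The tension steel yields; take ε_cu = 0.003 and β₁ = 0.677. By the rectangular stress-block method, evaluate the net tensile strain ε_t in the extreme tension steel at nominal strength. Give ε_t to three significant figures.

a = A_s f_y/(0.85 f'_c b) = 128.93 mm.
β₁ = 0.677, so c = a/β₁ = 128.93/0.677 = 190.44 mm.
From the linear strain diagram with ε_cu = 0.003: ε_t = 0.003 (d − c)/c = 0.003 × (860 − 190.44)/190.44 = 0.0105.
Since ε_t ≥ 0.005, the section is tension-controlled.

ε_t ≈ 0.0105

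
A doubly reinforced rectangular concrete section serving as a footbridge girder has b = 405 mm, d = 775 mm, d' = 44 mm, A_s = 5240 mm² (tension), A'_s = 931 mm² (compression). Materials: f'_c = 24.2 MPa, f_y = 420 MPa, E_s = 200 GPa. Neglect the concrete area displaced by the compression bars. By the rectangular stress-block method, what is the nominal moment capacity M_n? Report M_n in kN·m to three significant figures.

Assume both tension and compression steel yield.
Net tension couple steel: A_s − A'_s = 4309 mm².
a = (A_s − A'_s) f_y / (0.85 f'_c b) = 1809780/(0.85 × 24.2 × 405) = 217.24 mm.
c = a/β₁ = 217.24/0.85 = 255.58 mm; ε'_s = 0.003(c − d')/c = 0.0025 ≥ f_y/E_s = 0.0021, so compression steel does yield.
M_n = (A_s − A'_s) f_y (d − a/2) + A'_s f_y (d − d') = [1809780 × (775 − 108.62) + 391020 × (775 − 44)] × 10⁻⁶ = 1206.00 + 285.84 = 1491.84 kN·m.

M_n ≈ 1490 kN·m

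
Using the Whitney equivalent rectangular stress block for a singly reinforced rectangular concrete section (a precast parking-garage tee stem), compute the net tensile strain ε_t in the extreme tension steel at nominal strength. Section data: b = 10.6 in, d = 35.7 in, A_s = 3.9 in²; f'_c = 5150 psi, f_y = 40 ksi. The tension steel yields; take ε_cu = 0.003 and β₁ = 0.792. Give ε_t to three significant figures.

ε_t ≈ 0.0222

a = A_s f_y/(0.85 f'_c b) = 3.362 in.
β₁ = 0.792, so c = a/β₁ = 3.362/0.792 = 4.245 in.
From the linear strain diagram with ε_cu = 0.003: ε_t = 0.003 (d − c)/c = 0.003 × (35.7 − 4.245)/4.245 = 0.0222.
Since ε_t ≥ 0.005, the section is tension-controlled.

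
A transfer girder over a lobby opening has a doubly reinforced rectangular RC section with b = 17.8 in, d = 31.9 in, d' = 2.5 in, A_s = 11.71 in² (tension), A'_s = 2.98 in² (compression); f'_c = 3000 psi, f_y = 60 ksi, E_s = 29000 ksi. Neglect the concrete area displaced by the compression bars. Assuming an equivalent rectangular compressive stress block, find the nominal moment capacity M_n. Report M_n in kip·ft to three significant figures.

M_n ≈ 1580 kip·ft

Assume both steels yield.
a = (A_s − A'_s) f_y/(0.85 f'_c b) = (11.71 − 2.98) × 60/(0.85 × 3 × 17.8) = 11.540 in.
c = a/β₁ = 11.540/0.85 = 13.576 in; ε'_s = 0.003(c − d')/c = 0.0024 ≥ ε_y = 0.0021, so the compression steel yields.
M_n = (A_s − A'_s) f_y (d − a/2) + A'_s f_y (d − d') = 523.8 × (31.9 − 5.77) + 178.8 × (31.9 − 2.5) = 13686.9 + 5256.7 = 18943.6 kip·in = 18943.6/12 = 1578.63 kip·ft.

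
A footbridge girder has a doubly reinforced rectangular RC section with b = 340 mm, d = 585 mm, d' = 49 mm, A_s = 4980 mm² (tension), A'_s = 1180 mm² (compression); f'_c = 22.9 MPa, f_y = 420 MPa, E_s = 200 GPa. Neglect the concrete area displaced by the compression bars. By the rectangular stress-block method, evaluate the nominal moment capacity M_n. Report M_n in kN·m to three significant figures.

Assume both tension and compression steel yield.
Net tension couple steel: A_s − A'_s = 3800 mm².
a = (A_s − A'_s) f_y / (0.85 f'_c b) = 1596000/(0.85 × 22.9 × 340) = 241.16 mm.
c = a/β₁ = 241.16/0.85 = 283.72 mm; ε'_s = 0.003(c − d')/c = 0.0025 ≥ f_y/E_s = 0.0021, so compression steel does yield.
M_n = (A_s − A'_s) f_y (d − a/2) + A'_s f_y (d − d') = [1596000 × (585 − 120.58) + 495600 × (585 − 49)] × 10⁻⁶ = 741.21 + 265.64 = 1006.85 kN·m.

M_n ≈ 1010 kN·m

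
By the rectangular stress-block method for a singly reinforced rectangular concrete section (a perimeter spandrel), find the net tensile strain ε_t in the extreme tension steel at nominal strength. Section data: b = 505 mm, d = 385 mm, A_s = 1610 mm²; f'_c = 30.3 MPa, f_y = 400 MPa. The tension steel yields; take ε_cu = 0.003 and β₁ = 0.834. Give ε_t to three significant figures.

ε_t ≈ 0.0165

a = A_s f_y/(0.85 f'_c b) = 49.51 mm.
β₁ = 0.834, so c = a/β₁ = 49.51/0.834 = 59.36 mm.
From the linear strain diagram with ε_cu = 0.003: ε_t = 0.003 (d − c)/c = 0.003 × (385 − 59.36)/59.36 = 0.0165.
Since ε_t ≥ 0.005, the section is tension-controlled.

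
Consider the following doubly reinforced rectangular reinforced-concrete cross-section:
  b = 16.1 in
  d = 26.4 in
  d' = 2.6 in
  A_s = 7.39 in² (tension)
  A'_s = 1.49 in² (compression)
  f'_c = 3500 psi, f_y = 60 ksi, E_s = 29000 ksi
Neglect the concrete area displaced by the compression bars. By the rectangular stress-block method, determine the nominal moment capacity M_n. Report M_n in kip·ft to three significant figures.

M_n ≈ 847 kip·ft

Assume both steels yield.
a = (A_s − A'_s) f_y/(0.85 f'_c b) = (7.39 − 1.49) × 60/(0.85 × 3.5 × 16.1) = 7.391 in.
c = a/β₁ = 7.391/0.85 = 8.695 in; ε'_s = 0.003(c − d')/c = 0.0021 ≥ ε_y = 0.0021, so the compression steel yields.
M_n = (A_s − A'_s) f_y (d − a/2) + A'_s f_y (d − d') = 354 × (26.4 − 3.6955) + 89.4 × (26.4 − 2.6) = 8037.4 + 2127.7 = 10165.1 kip·in = 10165.1/12 = 847.09 kip·ft.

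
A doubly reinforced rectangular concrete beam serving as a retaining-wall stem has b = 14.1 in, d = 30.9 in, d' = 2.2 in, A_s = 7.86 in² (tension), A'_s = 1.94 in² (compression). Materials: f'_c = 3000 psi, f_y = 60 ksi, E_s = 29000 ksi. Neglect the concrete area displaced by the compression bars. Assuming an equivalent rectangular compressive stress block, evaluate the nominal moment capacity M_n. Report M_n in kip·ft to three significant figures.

M_n ≈ 1050 kip·ft

Assume both steels yield.
a = (A_s − A'_s) f_y/(0.85 f'_c b) = (7.86 − 1.94) × 60/(0.85 × 3 × 14.1) = 9.879 in.
c = a/β₁ = 9.879/0.85 = 11.622 in; ε'_s = 0.003(c − d')/c = 0.0024 ≥ ε_y = 0.0021, so the compression steel yields.
M_n = (A_s − A'_s) f_y (d − a/2) + A'_s f_y (d − d') = 355.2 × (30.9 − 4.9395) + 116.4 × (30.9 − 2.2) = 9221.2 + 3340.7 = 12561.9 kip·in = 12561.9/12 = 1046.83 kip·ft.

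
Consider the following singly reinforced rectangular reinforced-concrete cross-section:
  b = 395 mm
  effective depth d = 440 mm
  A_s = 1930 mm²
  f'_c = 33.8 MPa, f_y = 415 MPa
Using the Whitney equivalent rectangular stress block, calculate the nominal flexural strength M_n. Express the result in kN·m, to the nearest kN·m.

T = A_s f_y = 1930 × 415 = 800950 N = 800.95 kN.
From C = T: a = T/(0.85 f'_c b) = 800950/(0.85 × 33.8 × 395) = 70.58 mm.
M_n = T(d − a/2) = 800.95 kN × (440 − 35.29) mm = 324.15 kN·m.

M_n ≈ 324 kN·m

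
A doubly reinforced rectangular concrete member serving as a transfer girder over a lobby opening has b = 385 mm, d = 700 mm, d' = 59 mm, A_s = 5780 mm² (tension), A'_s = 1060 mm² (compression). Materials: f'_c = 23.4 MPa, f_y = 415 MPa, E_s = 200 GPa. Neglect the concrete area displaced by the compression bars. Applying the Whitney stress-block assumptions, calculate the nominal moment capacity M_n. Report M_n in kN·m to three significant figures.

M_n ≈ 1400 kN·m

Assume both tension and compression steel yield.
Net tension couple steel: A_s − A'_s = 4720 mm².
a = (A_s − A'_s) f_y / (0.85 f'_c b) = 1958800/(0.85 × 23.4 × 385) = 255.80 mm.
c = a/β₁ = 255.80/0.85 = 300.94 mm; ε'_s = 0.003(c − d')/c = 0.0024 ≥ f_y/E_s = 0.0021, so compression steel does yield.
M_n = (A_s − A'_s) f_y (d − a/2) + A'_s f_y (d − d') = [1958800 × (700 − 127.9) + 439900 × (700 − 59)] × 10⁻⁶ = 1120.63 + 281.98 = 1402.61 kN·m.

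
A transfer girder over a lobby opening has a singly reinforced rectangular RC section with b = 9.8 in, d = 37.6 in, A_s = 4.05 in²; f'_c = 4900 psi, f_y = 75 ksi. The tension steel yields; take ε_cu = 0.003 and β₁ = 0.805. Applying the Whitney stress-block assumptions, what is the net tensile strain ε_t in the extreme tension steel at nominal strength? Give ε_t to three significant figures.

ε_t ≈ 0.00920

a = A_s f_y/(0.85 f'_c b) = 7.442 in.
β₁ = 0.805, so c = a/β₁ = 7.442/0.805 = 9.245 in.
From the linear strain diagram with ε_cu = 0.003: ε_t = 0.003 (d − c)/c = 0.003 × (37.6 − 9.245)/9.245 = 0.00920.
Since ε_t ≥ 0.005, the section is tension-controlled.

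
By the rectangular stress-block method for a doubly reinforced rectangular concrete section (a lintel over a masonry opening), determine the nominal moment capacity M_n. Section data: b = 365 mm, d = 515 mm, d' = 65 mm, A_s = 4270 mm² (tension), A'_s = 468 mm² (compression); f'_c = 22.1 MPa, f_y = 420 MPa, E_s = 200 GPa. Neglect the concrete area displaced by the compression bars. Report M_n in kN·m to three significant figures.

Assume both tension and compression steel yield.
Net tension couple steel: A_s − A'_s = 3802 mm².
a = (A_s − A'_s) f_y / (0.85 f'_c b) = 1596840/(0.85 × 22.1 × 365) = 232.89 mm.
c = a/β₁ = 232.89/0.85 = 273.99 mm; ε'_s = 0.003(c − d')/c = 0.0023 ≥ f_y/E_s = 0.0021, so compression steel does yield.
M_n = (A_s − A'_s) f_y (d − a/2) + A'_s f_y (d − d') = [1596840 × (515 − 116.445) + 196560 × (515 − 65)] × 10⁻⁶ = 636.43 + 88.45 = 724.88 kN·m.

M_n ≈ 725 kN·m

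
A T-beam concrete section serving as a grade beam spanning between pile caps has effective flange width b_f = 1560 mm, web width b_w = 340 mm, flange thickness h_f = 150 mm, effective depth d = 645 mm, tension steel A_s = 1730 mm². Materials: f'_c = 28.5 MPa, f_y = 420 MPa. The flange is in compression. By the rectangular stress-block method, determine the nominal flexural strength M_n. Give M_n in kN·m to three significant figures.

M_n ≈ 462 kN·m

Tension: T = A_s f_y = 1730 × 420 = 726600 N.
Try a within the flange: a = T/(0.85 f'_c b_f) = 726600/(0.85 × 28.5 × 1560) = 19.23 mm.
Since a = 19.23 ≤ h_f = 150 mm, the stress block lies entirely in the flange; analyse as a rectangular beam of width b_f.
M_n = T(d − a/2) = 726600 × (645 − 9.615) = 461.67 × 10⁶ N·mm.
M_n = 461.67 kN·m.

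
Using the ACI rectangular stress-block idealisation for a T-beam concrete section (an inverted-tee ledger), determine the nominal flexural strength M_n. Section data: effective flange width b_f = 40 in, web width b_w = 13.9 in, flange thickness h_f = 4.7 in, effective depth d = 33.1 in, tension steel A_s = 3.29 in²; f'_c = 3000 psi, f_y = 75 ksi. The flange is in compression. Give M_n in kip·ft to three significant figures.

M_n ≈ 656 kip·ft

Tension: T = A_s f_y = 3.29 × 75 = 246.75 kips.
Try a within the flange: a = T/(0.85 f'_c b_f) = 246.75/(0.85 × 3 × 40) = 2.419 in.
Since a = 2.419 ≤ h_f = 4.7 in, the stress block lies entirely in the flange; analyse as a rectangular beam of width b_f.
M_n = T(d − a/2) = 246.75 × (33.1 − 1.2095) = 7869.0 kip·in.
M_n = 7869.0/12 = 655.75 kip·ft.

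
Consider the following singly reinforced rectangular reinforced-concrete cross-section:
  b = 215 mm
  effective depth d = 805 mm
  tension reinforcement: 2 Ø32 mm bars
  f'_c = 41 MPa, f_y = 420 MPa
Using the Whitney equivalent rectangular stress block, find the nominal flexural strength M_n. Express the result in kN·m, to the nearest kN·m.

M_n ≈ 513 kN·m

A_s = 2 × 804 = 1608 mm².
T = A_s f_y = 1608 × 420 = 675360 N = 675.36 kN.
From C = T: a = T/(0.85 f'_c b) = 675360/(0.85 × 41 × 215) = 90.14 mm.
M_n = T(d − a/2) = 675.36 kN × (805 − 45.07) mm = 513.23 kN·m.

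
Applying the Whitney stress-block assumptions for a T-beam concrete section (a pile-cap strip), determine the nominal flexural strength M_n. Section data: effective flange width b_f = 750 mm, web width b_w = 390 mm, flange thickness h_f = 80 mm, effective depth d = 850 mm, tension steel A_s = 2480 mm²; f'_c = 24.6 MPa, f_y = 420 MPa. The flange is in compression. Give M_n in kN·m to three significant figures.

Tension: T = A_s f_y = 2480 × 420 = 1041600 N.
Try a within the flange: a = T/(0.85 f'_c b_f) = 1041600/(0.85 × 24.6 × 750) = 66.42 mm.
Since a = 66.42 ≤ h_f = 80 mm, the stress block lies entirely in the flange; analyse as a rectangular beam of width b_f.
M_n = T(d − a/2) = 1041600 × (850 − 33.21) = 850.77 × 10⁶ N·mm.
M_n = 850.77 kN·m.

M_n ≈ 851 kN·m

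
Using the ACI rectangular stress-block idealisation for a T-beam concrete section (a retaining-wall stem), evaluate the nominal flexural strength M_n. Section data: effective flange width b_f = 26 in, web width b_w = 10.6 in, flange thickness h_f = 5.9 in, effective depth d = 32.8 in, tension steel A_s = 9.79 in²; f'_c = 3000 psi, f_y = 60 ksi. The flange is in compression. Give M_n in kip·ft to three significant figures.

M_n ≈ 1350 kip·ft

Tension: T = A_s f_y = 9.79 × 60 = 587.4 kips.
Try a within the flange: a = T/(0.85 f'_c b_f) = 587.4/(0.85 × 3 × 26) = 8.860 in.
a = 8.860 > h_f = 5.9 in: the block extends into the web. Split into flange-overhang and web parts.
C_f = 0.85 f'_c (b_f − b_w) h_f = 0.85 × 3 × (26 − 10.6) × 5.9 = 231.7 kips.
Remaining web compression depth: a_w = (T − C_f)/(0.85 f'_c b_w) = (587.4 − 231.7)/(0.85 × 3 × 10.6) = 13.159 in.
M_n = C_f(d − h_f/2) + (T − C_f)(d − a_w/2) = 231.7 × (32.8 − 2.95) + 355.7 × (32.8 − 6.5795) = 6916.2 + 9326.6 = 16242.8 kip·in.
M_n = 16242.8/12 = 1353.57 kip·ft.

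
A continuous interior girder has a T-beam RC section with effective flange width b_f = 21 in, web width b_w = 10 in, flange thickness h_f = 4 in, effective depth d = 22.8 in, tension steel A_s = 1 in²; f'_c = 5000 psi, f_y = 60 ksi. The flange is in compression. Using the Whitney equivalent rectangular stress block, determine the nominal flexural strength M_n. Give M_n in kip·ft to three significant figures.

M_n ≈ 112 kip·ft

Tension: T = A_s f_y = 1 × 60 = 60 kips.
Try a within the flange: a = T/(0.85 f'_c b_f) = 60/(0.85 × 5 × 21) = 0.672 in.
Since a = 0.672 ≤ h_f = 4 in, the stress block lies entirely in the flange; analyse as a rectangular beam of width b_f.
M_n = T(d − a/2) = 60 × (22.8 − 0.336) = 1347.8 kip·in.
M_n = 1347.8/12 = 112.32 kip·ft.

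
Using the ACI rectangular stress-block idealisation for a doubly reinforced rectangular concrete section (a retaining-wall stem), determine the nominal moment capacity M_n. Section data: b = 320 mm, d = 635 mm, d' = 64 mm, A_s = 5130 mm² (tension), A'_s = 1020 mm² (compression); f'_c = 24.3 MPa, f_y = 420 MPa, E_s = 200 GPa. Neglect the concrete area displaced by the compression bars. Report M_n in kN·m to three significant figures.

M_n ≈ 1120 kN·m

Assume both tension and compression steel yield.
Net tension couple steel: A_s − A'_s = 4110 mm².
a = (A_s − A'_s) f_y / (0.85 f'_c b) = 1726200/(0.85 × 24.3 × 320) = 261.17 mm.
c = a/β₁ = 261.17/0.85 = 307.26 mm; ε'_s = 0.003(c − d')/c = 0.0024 ≥ f_y/E_s = 0.0021, so compression steel does yield.
M_n = (A_s − A'_s) f_y (d − a/2) + A'_s f_y (d − d') = [1726200 × (635 − 130.585) + 428400 × (635 − 64)] × 10⁻⁶ = 870.72 + 244.62 = 1115.34 kN·m.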